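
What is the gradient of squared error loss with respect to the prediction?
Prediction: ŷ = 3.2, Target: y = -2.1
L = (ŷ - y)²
∂L/∂ŷ = 10.6

∂L/∂ŷ = 2(ŷ - y) = 2(3.2 - -2.1) = 2(5.3) = 10.6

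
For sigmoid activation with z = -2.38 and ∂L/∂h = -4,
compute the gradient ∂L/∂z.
∂L/∂z = -0.3101

σ(-2.38) = 0.08471
σ'(-2.38) = σ(-2.38)(1 - σ(-2.38)) = 0.08471 × 0.9153 = 0.07753
∂L/∂z = ∂L/∂h · σ'(z) = -4 × 0.07753 = -0.3101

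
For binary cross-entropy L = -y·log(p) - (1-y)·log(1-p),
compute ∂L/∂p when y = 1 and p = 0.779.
∂L/∂p = -1.284

∂L/∂p = -y/p + (1-y)/(1-p) = -1/0.779 + 0 = -1.284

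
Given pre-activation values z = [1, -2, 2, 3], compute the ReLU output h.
h = [1, 0, 2, 3]

ReLU applied element-wise: max(0,1)=1, max(0,-2)=0, max(0,2)=2, max(0,3)=3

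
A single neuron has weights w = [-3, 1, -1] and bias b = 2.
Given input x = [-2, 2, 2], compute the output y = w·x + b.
y = 8

y = (-3)(-2) + (1)(2) + (-1)(2) + 2 = 8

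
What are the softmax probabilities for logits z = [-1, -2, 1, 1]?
p = [0.0619, 0.0228, 0.4576, 0.4576]

exp(z) = [0.3679, 0.1353, 2.718, 2.718]
Sum = 5.94
p = [0.0619, 0.0228, 0.4576, 0.4576]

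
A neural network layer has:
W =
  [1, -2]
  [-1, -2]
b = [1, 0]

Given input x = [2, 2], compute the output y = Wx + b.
y = [-1, -6]

Wx = [1×2 + -2×2, -1×2 + -2×2]
   = [-2, -6]
y = Wx + b = [-2 + 1, -6 + 0] = [-1, -6]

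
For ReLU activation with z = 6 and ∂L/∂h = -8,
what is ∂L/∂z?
∂L/∂z = -8

h = ReLU(6) = 6
Since z > 0: ∂h/∂z = 1
∂L/∂z = ∂L/∂h · ∂h/∂z = -8 × 1 = -8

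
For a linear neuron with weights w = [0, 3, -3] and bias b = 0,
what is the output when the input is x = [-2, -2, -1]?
y = -3

y = (0)(-2) + (3)(-2) + (-3)(-1) + 0 = -3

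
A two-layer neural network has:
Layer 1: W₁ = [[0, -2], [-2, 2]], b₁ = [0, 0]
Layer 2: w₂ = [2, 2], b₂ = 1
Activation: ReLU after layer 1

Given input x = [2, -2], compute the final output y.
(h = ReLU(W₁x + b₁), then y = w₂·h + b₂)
y = 9

Layer 1 pre-activation: z₁ = [4, -8]
After ReLU: h = [4, 0]
Layer 2 output: y = 2×4 + 2×0 + 1 = 9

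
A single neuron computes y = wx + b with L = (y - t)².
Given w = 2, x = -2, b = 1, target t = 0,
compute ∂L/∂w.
∂L/∂w = 12

y = wx + b = (2)(-2) + 1 = -3
∂L/∂y = 2(y - t) = 2(-3 - 0) = -6
∂y/∂w = x = -2
∂L/∂w = ∂L/∂y · ∂y/∂w = -6 × -2 = 12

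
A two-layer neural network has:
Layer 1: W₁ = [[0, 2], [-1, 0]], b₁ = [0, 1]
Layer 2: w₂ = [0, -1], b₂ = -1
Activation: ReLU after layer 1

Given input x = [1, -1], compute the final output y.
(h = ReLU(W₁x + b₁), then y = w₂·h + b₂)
y = -1

Layer 1 pre-activation: z₁ = [-2, 0]
After ReLU: h = [0, 0]
Layer 2 output: y = 0×0 + -1×0 + -1 = -1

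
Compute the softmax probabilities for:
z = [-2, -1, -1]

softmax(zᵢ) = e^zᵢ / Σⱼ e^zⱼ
p = [0.1554, 0.4223, 0.4223]

exp(z) = [0.1353, 0.3679, 0.3679]
Sum = 0.8711
p = [0.1554, 0.4223, 0.4223]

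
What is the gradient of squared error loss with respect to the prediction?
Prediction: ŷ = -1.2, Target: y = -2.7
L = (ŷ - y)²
∂L/∂ŷ = 3.0

∂L/∂ŷ = 2(ŷ - y) = 2(-1.2 - -2.7) = 2(1.5) = 3.0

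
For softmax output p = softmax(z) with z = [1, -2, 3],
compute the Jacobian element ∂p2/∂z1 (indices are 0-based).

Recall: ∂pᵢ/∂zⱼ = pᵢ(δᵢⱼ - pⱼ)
∂p2/∂z1 = -0.005166

p = softmax(z) = [0.1185, 0.0059, 0.8756]
p2 = 0.8756, p1 = 0.0059

∂p2/∂z1 = -p2 × p1 = -0.8756 × 0.0059 = -0.005166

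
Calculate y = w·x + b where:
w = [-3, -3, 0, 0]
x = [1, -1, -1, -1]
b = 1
y = 1

y = (-3)(1) + (-3)(-1) + (0)(-1) + (0)(-1) + 1 = 1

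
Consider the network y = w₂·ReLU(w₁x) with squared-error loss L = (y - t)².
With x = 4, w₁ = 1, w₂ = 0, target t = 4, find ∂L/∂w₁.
∂L/∂w₁ = 0

Forward pass:
z = w₁x = 1×4 = 4
h = ReLU(4) = 4
y = w₂h = 0×4 = 0

Backward pass:
∂L/∂y = 2(y - t) = 2(0 - 4) = -8
∂y/∂h = w₂ = 0
∂h/∂z = 1 (ReLU derivative)
∂z/∂w₁ = x = 4

∂L/∂w₁ = -8 × 0 × 1 × 4 = 0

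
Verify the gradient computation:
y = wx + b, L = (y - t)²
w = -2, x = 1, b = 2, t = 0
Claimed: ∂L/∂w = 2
Incorrect

y = (-2)(1) + 2 = 0
∂L/∂y = 2(y - t) = 2(0 - 0) = 0
∂y/∂w = x = 1
∂L/∂w = 0 × 1 = 0

Claimed value: 2
Incorrect: The correct gradient is 0.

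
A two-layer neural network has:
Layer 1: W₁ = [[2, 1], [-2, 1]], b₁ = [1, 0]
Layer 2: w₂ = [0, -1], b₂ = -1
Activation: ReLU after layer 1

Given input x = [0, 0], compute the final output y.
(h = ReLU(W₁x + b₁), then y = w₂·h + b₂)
y = -1

Layer 1 pre-activation: z₁ = [1, 0]
After ReLU: h = [1, 0]
Layer 2 output: y = 0×1 + -1×0 + -1 = -1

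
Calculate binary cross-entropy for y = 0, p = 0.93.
L = 2.659

L = -0·log(0.93) - 1·log(0.07) = -log(0.07) = 2.659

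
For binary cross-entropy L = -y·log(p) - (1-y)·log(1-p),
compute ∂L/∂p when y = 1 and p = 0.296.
∂L/∂p = -3.378

∂L/∂p = -y/p + (1-y)/(1-p) = -1/0.296 + 0 = -3.378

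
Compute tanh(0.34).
0.3275

tanh(0.34) = (e^(0.34) - e^(-0.34))/(e^(0.34) + e^(-0.34)) = 0.3275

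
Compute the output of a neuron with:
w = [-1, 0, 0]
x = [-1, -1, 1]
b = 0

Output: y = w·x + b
y = 1

y = (-1)(-1) + (0)(-1) + (0)(1) + 0 = 1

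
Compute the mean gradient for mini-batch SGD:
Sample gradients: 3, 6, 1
Average gradient = 3.333

Average = (1/3)(3 + 6 + 1) = 10/3 = 3.333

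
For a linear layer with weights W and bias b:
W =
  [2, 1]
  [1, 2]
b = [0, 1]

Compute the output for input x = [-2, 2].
y = [-2, 3]

Wx = [2×-2 + 1×2, 1×-2 + 2×2]
   = [-2, 2]
y = Wx + b = [-2 + 0, 2 + 1] = [-2, 3]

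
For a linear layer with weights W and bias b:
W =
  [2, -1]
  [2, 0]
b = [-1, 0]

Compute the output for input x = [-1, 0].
y = [-3, -2]

Wx = [2×-1 + -1×0, 2×-1 + 0×0]
   = [-2, -2]
y = Wx + b = [-2 + -1, -2 + 0] = [-3, -2]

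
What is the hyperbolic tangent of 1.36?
0.8764

tanh(1.36) = (e^(1.36) - e^(-1.36))/(e^(1.36) + e^(-1.36)) = 0.8764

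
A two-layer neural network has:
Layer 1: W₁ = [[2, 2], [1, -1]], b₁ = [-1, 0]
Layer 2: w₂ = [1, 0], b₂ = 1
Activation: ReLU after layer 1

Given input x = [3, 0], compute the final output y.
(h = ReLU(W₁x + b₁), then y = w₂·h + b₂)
y = 6

Layer 1 pre-activation: z₁ = [5, 3]
After ReLU: h = [5, 3]
Layer 2 output: y = 1×5 + 0×3 + 1 = 6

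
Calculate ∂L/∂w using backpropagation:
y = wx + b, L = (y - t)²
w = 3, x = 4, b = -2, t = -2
∂L/∂w = 96

y = wx + b = (3)(4) + -2 = 10
∂L/∂y = 2(y - t) = 2(10 - -2) = 24
∂y/∂w = x = 4
∂L/∂w = ∂L/∂y · ∂y/∂w = 24 × 4 = 96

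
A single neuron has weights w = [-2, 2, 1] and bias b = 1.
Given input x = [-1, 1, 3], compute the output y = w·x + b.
y = 8

y = (-2)(-1) + (2)(1) + (1)(3) + 1 = 8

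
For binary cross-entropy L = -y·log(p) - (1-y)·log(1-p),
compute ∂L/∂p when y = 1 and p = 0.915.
∂L/∂p = -1.093

∂L/∂p = -y/p + (1-y)/(1-p) = -1/0.915 + 0 = -1.093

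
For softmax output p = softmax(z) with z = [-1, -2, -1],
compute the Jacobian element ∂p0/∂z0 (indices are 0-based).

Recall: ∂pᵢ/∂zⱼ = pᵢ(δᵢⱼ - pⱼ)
∂p0/∂z0 = 0.244

p = softmax(z) = [0.4223, 0.1554, 0.4223]
p0 = 0.4223

∂p0/∂z0 = p0(1 - p0) = 0.4223 × (1 - 0.4223) = 0.244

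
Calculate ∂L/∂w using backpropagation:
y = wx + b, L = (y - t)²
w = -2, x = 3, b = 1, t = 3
∂L/∂w = -48

y = wx + b = (-2)(3) + 1 = -5
∂L/∂y = 2(y - t) = 2(-5 - 3) = -16
∂y/∂w = x = 3
∂L/∂w = ∂L/∂y · ∂y/∂w = -16 × 3 = -48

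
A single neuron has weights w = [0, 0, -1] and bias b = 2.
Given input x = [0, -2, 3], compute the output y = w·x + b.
y = -1

y = (0)(0) + (0)(-2) + (-1)(3) + 2 = -1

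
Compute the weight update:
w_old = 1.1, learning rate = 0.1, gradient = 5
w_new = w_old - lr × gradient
w_new = 0.6

w_new = w - η·∂L/∂w = 1.1 - 0.1×(5) = 1.1 - (0.5) = 0.6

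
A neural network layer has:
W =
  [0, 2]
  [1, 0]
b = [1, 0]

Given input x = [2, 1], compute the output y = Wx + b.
y = [3, 2]

Wx = [0×2 + 2×1, 1×2 + 0×1]
   = [2, 2]
y = Wx + b = [2 + 1, 2 + 0] = [3, 2]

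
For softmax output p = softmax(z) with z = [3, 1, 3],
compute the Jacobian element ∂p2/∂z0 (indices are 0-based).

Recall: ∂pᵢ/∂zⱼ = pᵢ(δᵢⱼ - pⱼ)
∂p2/∂z0 = -0.2193

p = softmax(z) = [0.4683, 0.06338, 0.4683]
p2 = 0.4683, p0 = 0.4683

∂p2/∂z0 = -p2 × p0 = -0.4683 × 0.4683 = -0.2193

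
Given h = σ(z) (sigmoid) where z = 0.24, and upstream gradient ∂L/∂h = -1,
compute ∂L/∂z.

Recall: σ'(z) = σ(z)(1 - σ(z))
∂L/∂z = -0.2464

σ(0.24) = 0.5597
σ'(0.24) = σ(0.24)(1 - σ(0.24)) = 0.5597 × 0.4403 = 0.2464
∂L/∂z = ∂L/∂h · σ'(z) = -1 × 0.2464 = -0.2464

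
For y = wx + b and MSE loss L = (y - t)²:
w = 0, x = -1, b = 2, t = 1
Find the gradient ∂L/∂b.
∂L/∂b = 2

y = wx + b = (0)(-1) + 2 = 2
∂L/∂y = 2(y - t) = 2(2 - 1) = 2
∂y/∂b = 1
∂L/∂b = ∂L/∂y · ∂y/∂b = 2 × 1 = 2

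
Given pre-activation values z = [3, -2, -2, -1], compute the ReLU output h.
h = [3, 0, 0, 0]

ReLU applied element-wise: max(0,3)=3, max(0,-2)=0, max(0,-2)=0, max(0,-1)=0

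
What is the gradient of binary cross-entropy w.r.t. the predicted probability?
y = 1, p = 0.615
∂L/∂p = -1.626

∂L/∂p = -y/p + (1-y)/(1-p) = -1/0.615 + 0 = -1.626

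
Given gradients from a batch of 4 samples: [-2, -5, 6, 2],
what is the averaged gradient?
Average gradient = 0.25

Average = (1/4)(-2 + -5 + 6 + 2) = 1/4 = 0.25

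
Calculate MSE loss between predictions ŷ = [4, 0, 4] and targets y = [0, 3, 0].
MSE = 13.67

MSE = (1/3)((4-0)² + (0-3)² + (4-0)²) = (1/3)(16 + 9 + 16) = 13.67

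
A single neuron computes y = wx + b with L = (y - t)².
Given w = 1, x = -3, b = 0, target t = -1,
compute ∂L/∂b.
∂L/∂b = -4

y = wx + b = (1)(-3) + 0 = -3
∂L/∂y = 2(y - t) = 2(-3 - -1) = -4
∂y/∂b = 1
∂L/∂b = ∂L/∂y · ∂y/∂b = -4 × 1 = -4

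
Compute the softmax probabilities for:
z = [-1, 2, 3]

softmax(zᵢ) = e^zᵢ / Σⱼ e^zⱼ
p = [0.0132, 0.2654, 0.7214]

exp(z) = [0.3679, 7.389, 20.09]
Sum = 27.84
p = [0.0132, 0.2654, 0.7214]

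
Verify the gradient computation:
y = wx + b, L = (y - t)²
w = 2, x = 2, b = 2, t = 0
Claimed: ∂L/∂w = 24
Correct

y = (2)(2) + 2 = 6
∂L/∂y = 2(y - t) = 2(6 - 0) = 12
∂y/∂w = x = 2
∂L/∂w = 12 × 2 = 24

Claimed value: 24
Correct: The correct gradient is 24.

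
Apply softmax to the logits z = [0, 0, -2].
p = [0.4683, 0.4683, 0.0634]

exp(z) = [1, 1, 0.1353]
Sum = 2.135
p = [0.4683, 0.4683, 0.0634]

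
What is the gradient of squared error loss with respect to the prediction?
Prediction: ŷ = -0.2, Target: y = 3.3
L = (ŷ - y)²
∂L/∂ŷ = -7.0

∂L/∂ŷ = 2(ŷ - y) = 2(-0.2 - 3.3) = 2(-3.5) = -7.0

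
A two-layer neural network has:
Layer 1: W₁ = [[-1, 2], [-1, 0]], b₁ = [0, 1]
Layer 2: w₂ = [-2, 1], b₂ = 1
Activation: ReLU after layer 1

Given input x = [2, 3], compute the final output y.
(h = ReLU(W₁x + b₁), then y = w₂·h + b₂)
y = -7

Layer 1 pre-activation: z₁ = [4, -1]
After ReLU: h = [4, 0]
Layer 2 output: y = -2×4 + 1×0 + 1 = -7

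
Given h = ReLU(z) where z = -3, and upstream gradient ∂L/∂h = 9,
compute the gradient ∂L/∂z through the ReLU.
∂L/∂z = 0

h = ReLU(-3) = 0
Since z < 0: ∂h/∂z = 0
∂L/∂z = ∂L/∂h · ∂h/∂z = 9 × 0 = 0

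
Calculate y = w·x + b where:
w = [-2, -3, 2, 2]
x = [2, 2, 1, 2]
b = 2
y = -2

y = (-2)(2) + (-3)(2) + (2)(1) + (2)(2) + 2 = -2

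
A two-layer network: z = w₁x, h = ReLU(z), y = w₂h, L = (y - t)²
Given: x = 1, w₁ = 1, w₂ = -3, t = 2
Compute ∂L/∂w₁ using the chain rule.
∂L/∂w₁ = 30

Forward pass:
z = w₁x = 1×1 = 1
h = ReLU(1) = 1
y = w₂h = -3×1 = -3

Backward pass:
∂L/∂y = 2(y - t) = 2(-3 - 2) = -10
∂y/∂h = w₂ = -3
∂h/∂z = 1 (ReLU derivative)
∂z/∂w₁ = x = 1

∂L/∂w₁ = -10 × -3 × 1 × 1 = 30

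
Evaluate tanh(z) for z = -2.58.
-0.9886

tanh(-2.58) = (e^(-2.58) - e^(2.58))/(e^(-2.58) + e^(2.58)) = -0.9886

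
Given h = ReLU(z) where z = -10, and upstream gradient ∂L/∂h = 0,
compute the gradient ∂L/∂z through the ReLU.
∂L/∂z = 0

h = ReLU(-10) = 0
Since z < 0: ∂h/∂z = 0
∂L/∂z = ∂L/∂h · ∂h/∂z = 0 × 0 = 0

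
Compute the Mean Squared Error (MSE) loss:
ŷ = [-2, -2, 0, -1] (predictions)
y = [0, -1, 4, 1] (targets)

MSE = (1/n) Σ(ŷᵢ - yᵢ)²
MSE = 6.25

MSE = (1/4)((-2-0)² + (-2--1)² + (0-4)² + (-1-1)²) = (1/4)(4 + 1 + 16 + 4) = 6.25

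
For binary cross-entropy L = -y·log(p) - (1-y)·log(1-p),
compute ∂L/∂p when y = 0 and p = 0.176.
∂L/∂p = 1.214

∂L/∂p = -y/p + (1-y)/(1-p) = 0 + 1/0.824 = 1.214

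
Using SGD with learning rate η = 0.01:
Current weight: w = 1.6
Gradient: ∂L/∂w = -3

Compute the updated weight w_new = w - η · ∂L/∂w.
w_new = 1.63

w_new = w - η·∂L/∂w = 1.6 - 0.01×(-3) = 1.6 - (-0.03) = 1.63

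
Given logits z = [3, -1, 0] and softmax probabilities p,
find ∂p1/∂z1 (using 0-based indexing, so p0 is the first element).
∂p1/∂z1 = 0.01685

p = softmax(z) = [0.9362, 0.01715, 0.04661]
p1 = 0.01715

∂p1/∂z1 = p1(1 - p1) = 0.01715 × (1 - 0.01715) = 0.01685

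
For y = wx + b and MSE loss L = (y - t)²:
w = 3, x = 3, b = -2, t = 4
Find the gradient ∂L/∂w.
∂L/∂w = 18

y = wx + b = (3)(3) + -2 = 7
∂L/∂y = 2(y - t) = 2(7 - 4) = 6
∂y/∂w = x = 3
∂L/∂w = ∂L/∂y · ∂y/∂w = 6 × 3 = 18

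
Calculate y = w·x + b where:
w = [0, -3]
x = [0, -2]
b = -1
y = 5

y = (0)(0) + (-3)(-2) + -1 = 5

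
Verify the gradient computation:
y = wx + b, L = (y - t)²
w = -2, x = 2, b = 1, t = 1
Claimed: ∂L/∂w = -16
Correct

y = (-2)(2) + 1 = -3
∂L/∂y = 2(y - t) = 2(-3 - 1) = -8
∂y/∂w = x = 2
∂L/∂w = -8 × 2 = -16

Claimed value: -16
Correct: The correct gradient is -16.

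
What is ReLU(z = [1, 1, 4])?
h = [1, 1, 4]

ReLU applied element-wise: max(0,1)=1, max(0,1)=1, max(0,4)=4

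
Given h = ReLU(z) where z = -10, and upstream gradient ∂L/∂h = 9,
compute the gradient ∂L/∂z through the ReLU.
∂L/∂z = 0

h = ReLU(-10) = 0
Since z < 0: ∂h/∂z = 0
∂L/∂z = ∂L/∂h · ∂h/∂z = 9 × 0 = 0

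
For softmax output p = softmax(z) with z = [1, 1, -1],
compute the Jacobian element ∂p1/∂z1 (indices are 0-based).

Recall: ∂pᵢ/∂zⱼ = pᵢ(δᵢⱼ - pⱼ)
∂p1/∂z1 = 0.249

p = softmax(z) = [0.4683, 0.4683, 0.06338]
p1 = 0.4683

∂p1/∂z1 = p1(1 - p1) = 0.4683 × (1 - 0.4683) = 0.249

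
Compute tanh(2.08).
0.9693

tanh(2.08) = (e^(2.08) - e^(-2.08))/(e^(2.08) + e^(-2.08)) = 0.9693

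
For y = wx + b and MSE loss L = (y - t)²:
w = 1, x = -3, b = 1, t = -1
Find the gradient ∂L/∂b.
∂L/∂b = -2

y = wx + b = (1)(-3) + 1 = -2
∂L/∂y = 2(y - t) = 2(-2 - -1) = -2
∂y/∂b = 1
∂L/∂b = ∂L/∂y · ∂y/∂b = -2 × 1 = -2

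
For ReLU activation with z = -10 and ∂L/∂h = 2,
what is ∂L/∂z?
∂L/∂z = 0

h = ReLU(-10) = 0
Since z < 0: ∂h/∂z = 0
∂L/∂z = ∂L/∂h · ∂h/∂z = 2 × 0 = 0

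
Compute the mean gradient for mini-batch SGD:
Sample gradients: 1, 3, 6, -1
Average gradient = 2.25

Average = (1/4)(1 + 3 + 6 + -1) = 9/4 = 2.25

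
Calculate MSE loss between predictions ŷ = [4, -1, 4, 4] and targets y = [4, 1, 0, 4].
MSE = 5

MSE = (1/4)((4-4)² + (-1-1)² + (4-0)² + (4-4)²) = (1/4)(0 + 4 + 16 + 0) = 5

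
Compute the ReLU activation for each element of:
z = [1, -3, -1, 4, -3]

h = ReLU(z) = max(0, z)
h = [1, 0, 0, 4, 0]

ReLU applied element-wise: max(0,1)=1, max(0,-3)=0, max(0,-1)=0, max(0,4)=4, max(0,-3)=0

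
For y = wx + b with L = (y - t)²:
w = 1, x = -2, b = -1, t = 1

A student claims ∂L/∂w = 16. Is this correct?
Correct

y = (1)(-2) + -1 = -3
∂L/∂y = 2(y - t) = 2(-3 - 1) = -8
∂y/∂w = x = -2
∂L/∂w = -8 × -2 = 16

Claimed value: 16
Correct: The correct gradient is 16.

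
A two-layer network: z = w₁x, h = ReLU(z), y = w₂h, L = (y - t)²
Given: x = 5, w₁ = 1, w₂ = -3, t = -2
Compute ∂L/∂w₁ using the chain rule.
∂L/∂w₁ = 390

Forward pass:
z = w₁x = 1×5 = 5
h = ReLU(5) = 5
y = w₂h = -3×5 = -15

Backward pass:
∂L/∂y = 2(y - t) = 2(-15 - -2) = -26
∂y/∂h = w₂ = -3
∂h/∂z = 1 (ReLU derivative)
∂z/∂w₁ = x = 5

∂L/∂w₁ = -26 × -3 × 1 × 5 = 390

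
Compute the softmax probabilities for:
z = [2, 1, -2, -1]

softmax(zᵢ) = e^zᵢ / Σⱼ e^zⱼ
p = [0.6964, 0.2562, 0.0128, 0.0347]

exp(z) = [7.389, 2.718, 0.1353, 0.3679]
Sum = 10.61
p = [0.6964, 0.2562, 0.0128, 0.0347]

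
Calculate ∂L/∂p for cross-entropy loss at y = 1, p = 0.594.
∂L/∂p = -1.684

∂L/∂p = -y/p + (1-y)/(1-p) = -1/0.594 + 0 = -1.684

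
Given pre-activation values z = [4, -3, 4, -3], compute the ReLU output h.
h = [4, 0, 4, 0]

ReLU applied element-wise: max(0,4)=4, max(0,-3)=0, max(0,4)=4, max(0,-3)=0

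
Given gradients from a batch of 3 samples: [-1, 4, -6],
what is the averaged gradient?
Average gradient = -1

Average = (1/3)(-1 + 4 + -6) = -3/3 = -1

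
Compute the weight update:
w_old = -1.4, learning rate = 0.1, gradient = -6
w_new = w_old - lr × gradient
w_new = -0.8

w_new = w - η·∂L/∂w = -1.4 - 0.1×(-6) = -1.4 - (-0.6) = -0.8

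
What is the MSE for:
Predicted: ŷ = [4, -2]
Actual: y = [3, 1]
MSE = 5

MSE = (1/2)((4-3)² + (-2-1)²) = (1/2)(1 + 9) = 5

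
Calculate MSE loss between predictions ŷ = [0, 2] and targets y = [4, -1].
MSE = 12.5

MSE = (1/2)((0-4)² + (2--1)²) = (1/2)(16 + 9) = 12.5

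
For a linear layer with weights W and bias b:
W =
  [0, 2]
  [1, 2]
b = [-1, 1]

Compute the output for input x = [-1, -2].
y = [-5, -4]

Wx = [0×-1 + 2×-2, 1×-1 + 2×-2]
   = [-4, -5]
y = Wx + b = [-4 + -1, -5 + 1] = [-5, -4]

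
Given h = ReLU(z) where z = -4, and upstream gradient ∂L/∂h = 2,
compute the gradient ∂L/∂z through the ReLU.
∂L/∂z = 0

h = ReLU(-4) = 0
Since z < 0: ∂h/∂z = 0
∂L/∂z = ∂L/∂h · ∂h/∂z = 2 × 0 = 0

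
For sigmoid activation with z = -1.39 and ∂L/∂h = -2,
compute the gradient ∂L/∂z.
∂L/∂z = -0.3193

σ(-1.39) = 0.1994
σ'(-1.39) = σ(-1.39)(1 - σ(-1.39)) = 0.1994 × 0.8006 = 0.1596
∂L/∂z = ∂L/∂h · σ'(z) = -2 × 0.1596 = -0.3193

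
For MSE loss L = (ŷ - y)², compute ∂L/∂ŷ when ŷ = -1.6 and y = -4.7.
∂L/∂ŷ = 6.2

∂L/∂ŷ = 2(ŷ - y) = 2(-1.6 - -4.7) = 2(3.1) = 6.2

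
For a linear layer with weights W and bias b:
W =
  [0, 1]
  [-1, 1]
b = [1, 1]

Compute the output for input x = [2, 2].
y = [3, 1]

Wx = [0×2 + 1×2, -1×2 + 1×2]
   = [2, 0]
y = Wx + b = [2 + 1, 0 + 1] = [3, 1]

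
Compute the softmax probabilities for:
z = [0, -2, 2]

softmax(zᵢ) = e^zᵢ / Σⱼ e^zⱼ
p = [0.1173, 0.0159, 0.8668]

exp(z) = [1, 0.1353, 7.389]
Sum = 8.524
p = [0.1173, 0.0159, 0.8668]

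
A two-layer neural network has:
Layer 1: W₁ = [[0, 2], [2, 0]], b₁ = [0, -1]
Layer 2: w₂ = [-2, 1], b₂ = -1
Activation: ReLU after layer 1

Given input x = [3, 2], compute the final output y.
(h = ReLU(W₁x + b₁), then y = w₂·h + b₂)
y = -4

Layer 1 pre-activation: z₁ = [4, 5]
After ReLU: h = [4, 5]
Layer 2 output: y = -2×4 + 1×5 + -1 = -4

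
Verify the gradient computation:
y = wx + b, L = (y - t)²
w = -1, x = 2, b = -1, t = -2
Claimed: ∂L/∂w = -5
Incorrect

y = (-1)(2) + -1 = -3
∂L/∂y = 2(y - t) = 2(-3 - -2) = -2
∂y/∂w = x = 2
∂L/∂w = -2 × 2 = -4

Claimed value: -5
Incorrect: The correct gradient is -4.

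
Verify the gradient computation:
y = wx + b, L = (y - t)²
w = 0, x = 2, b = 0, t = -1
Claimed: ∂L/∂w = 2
Incorrect

y = (0)(2) + 0 = 0
∂L/∂y = 2(y - t) = 2(0 - -1) = 2
∂y/∂w = x = 2
∂L/∂w = 2 × 2 = 4

Claimed value: 2
Incorrect: The correct gradient is 4.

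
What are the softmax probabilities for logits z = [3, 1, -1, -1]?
p = [0.8533, 0.1155, 0.0156, 0.0156]

exp(z) = [20.09, 2.718, 0.3679, 0.3679]
Sum = 23.54
p = [0.8533, 0.1155, 0.0156, 0.0156]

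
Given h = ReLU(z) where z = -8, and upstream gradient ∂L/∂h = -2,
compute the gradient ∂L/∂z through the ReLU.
∂L/∂z = 0

h = ReLU(-8) = 0
Since z < 0: ∂h/∂z = 0
∂L/∂z = ∂L/∂h · ∂h/∂z = -2 × 0 = 0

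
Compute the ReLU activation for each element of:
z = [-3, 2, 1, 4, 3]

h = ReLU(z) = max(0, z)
h = [0, 2, 1, 4, 3]

ReLU applied element-wise: max(0,-3)=0, max(0,2)=2, max(0,1)=1, max(0,4)=4, max(0,3)=3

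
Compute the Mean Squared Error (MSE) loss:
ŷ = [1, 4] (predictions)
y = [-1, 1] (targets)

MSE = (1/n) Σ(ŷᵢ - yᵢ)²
MSE = 6.5

MSE = (1/2)((1--1)² + (4-1)²) = (1/2)(4 + 9) = 6.5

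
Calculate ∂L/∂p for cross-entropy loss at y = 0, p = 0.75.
∂L/∂p = 4

∂L/∂p = -y/p + (1-y)/(1-p) = 0 + 1/0.25 = 4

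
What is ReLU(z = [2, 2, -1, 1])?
h = [2, 2, 0, 1]

ReLU applied element-wise: max(0,2)=2, max(0,2)=2, max(0,-1)=0, max(0,1)=1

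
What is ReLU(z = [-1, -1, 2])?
h = [0, 0, 2]

ReLU applied element-wise: max(0,-1)=0, max(0,-1)=0, max(0,2)=2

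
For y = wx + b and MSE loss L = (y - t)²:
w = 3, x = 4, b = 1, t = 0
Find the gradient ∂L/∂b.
∂L/∂b = 26

y = wx + b = (3)(4) + 1 = 13
∂L/∂y = 2(y - t) = 2(13 - 0) = 26
∂y/∂b = 1
∂L/∂b = ∂L/∂y · ∂y/∂b = 26 × 1 = 26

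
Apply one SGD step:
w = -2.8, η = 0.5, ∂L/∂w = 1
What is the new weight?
w_new = -3.3

w_new = w - η·∂L/∂w = -2.8 - 0.5×(1) = -2.8 - (0.5) = -3.3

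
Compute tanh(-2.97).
-0.9947

tanh(-2.97) = (e^(-2.97) - e^(2.97))/(e^(-2.97) + e^(2.97)) = -0.9947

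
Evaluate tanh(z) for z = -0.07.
-0.06989

tanh(-0.07) = (e^(-0.07) - e^(0.07))/(e^(-0.07) + e^(0.07)) = -0.06989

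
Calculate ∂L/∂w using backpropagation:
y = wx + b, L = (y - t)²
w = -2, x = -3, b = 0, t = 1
∂L/∂w = -30

y = wx + b = (-2)(-3) + 0 = 6
∂L/∂y = 2(y - t) = 2(6 - 1) = 10
∂y/∂w = x = -3
∂L/∂w = ∂L/∂y · ∂y/∂w = 10 × -3 = -30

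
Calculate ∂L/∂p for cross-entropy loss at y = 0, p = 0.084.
∂L/∂p = 1.092

∂L/∂p = -y/p + (1-y)/(1-p) = 0 + 1/0.916 = 1.092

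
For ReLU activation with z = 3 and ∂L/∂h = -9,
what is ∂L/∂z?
∂L/∂z = -9

h = ReLU(3) = 3
Since z > 0: ∂h/∂z = 1
∂L/∂z = ∂L/∂h · ∂h/∂z = -9 × 1 = -9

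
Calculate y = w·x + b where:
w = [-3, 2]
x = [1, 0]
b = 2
y = -1

y = (-3)(1) + (2)(0) + 2 = -1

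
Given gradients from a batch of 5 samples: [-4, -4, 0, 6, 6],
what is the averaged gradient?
Average gradient = 0.8

Average = (1/5)(-4 + -4 + 0 + 6 + 6) = 4/5 = 0.8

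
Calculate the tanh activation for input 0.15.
0.1489

tanh(0.15) = (e^(0.15) - e^(-0.15))/(e^(0.15) + e^(-0.15)) = 0.1489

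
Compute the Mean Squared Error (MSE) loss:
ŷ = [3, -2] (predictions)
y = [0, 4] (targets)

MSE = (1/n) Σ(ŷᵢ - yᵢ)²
MSE = 22.5

MSE = (1/2)((3-0)² + (-2-4)²) = (1/2)(9 + 36) = 22.5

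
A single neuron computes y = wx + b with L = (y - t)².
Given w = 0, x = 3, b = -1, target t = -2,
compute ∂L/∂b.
∂L/∂b = 2

y = wx + b = (0)(3) + -1 = -1
∂L/∂y = 2(y - t) = 2(-1 - -2) = 2
∂y/∂b = 1
∂L/∂b = ∂L/∂y · ∂y/∂b = 2 × 1 = 2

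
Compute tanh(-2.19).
-0.9753

tanh(-2.19) = (e^(-2.19) - e^(2.19))/(e^(-2.19) + e^(2.19)) = -0.9753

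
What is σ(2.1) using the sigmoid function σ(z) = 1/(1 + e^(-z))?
0.8909

sigmoid(2.1) = 1/(1 + e^(-2.1)) = 1/(1 + 0.1225) = 0.8909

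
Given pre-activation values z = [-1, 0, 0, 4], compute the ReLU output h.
h = [0, 0, 0, 4]

ReLU applied element-wise: max(0,-1)=0, max(0,0)=0, max(0,0)=0, max(0,4)=4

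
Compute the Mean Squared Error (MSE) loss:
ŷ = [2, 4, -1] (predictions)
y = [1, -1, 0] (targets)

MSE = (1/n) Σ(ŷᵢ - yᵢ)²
MSE = 9

MSE = (1/3)((2-1)² + (4--1)² + (-1-0)²) = (1/3)(1 + 25 + 1) = 9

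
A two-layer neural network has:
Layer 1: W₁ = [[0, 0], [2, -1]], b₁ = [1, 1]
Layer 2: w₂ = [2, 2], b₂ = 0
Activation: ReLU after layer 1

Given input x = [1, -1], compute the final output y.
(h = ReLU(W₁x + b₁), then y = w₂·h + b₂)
y = 10

Layer 1 pre-activation: z₁ = [1, 4]
After ReLU: h = [1, 4]
Layer 2 output: y = 2×1 + 2×4 + 0 = 10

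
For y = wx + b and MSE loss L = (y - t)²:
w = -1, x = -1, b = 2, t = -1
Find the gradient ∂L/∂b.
∂L/∂b = 8

y = wx + b = (-1)(-1) + 2 = 3
∂L/∂y = 2(y - t) = 2(3 - -1) = 8
∂y/∂b = 1
∂L/∂b = ∂L/∂y · ∂y/∂b = 8 × 1 = 8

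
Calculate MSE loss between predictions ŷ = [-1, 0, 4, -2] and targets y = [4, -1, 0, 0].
MSE = 11.5

MSE = (1/4)((-1-4)² + (0--1)² + (4-0)² + (-2-0)²) = (1/4)(25 + 1 + 16 + 4) = 11.5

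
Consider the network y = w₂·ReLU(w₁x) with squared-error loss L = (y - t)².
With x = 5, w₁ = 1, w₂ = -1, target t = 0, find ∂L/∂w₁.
∂L/∂w₁ = 50

Forward pass:
z = w₁x = 1×5 = 5
h = ReLU(5) = 5
y = w₂h = -1×5 = -5

Backward pass:
∂L/∂y = 2(y - t) = 2(-5 - 0) = -10
∂y/∂h = w₂ = -1
∂h/∂z = 1 (ReLU derivative)
∂z/∂w₁ = x = 5

∂L/∂w₁ = -10 × -1 × 1 × 5 = 50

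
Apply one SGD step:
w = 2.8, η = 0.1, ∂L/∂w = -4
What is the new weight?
w_new = 3.2

w_new = w - η·∂L/∂w = 2.8 - 0.1×(-4) = 2.8 - (-0.4) = 3.2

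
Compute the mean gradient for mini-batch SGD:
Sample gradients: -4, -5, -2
Average gradient = -3.667

Average = (1/3)(-4 + -5 + -2) = -11/3 = -3.667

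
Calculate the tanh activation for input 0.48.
0.4462

tanh(0.48) = (e^(0.48) - e^(-0.48))/(e^(0.48) + e^(-0.48)) = 0.4462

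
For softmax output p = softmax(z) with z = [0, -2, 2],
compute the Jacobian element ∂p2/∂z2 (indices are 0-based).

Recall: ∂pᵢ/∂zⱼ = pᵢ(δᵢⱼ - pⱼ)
∂p2/∂z2 = 0.1154

p = softmax(z) = [0.1173, 0.01588, 0.8668]
p2 = 0.8668

∂p2/∂z2 = p2(1 - p2) = 0.8668 × (1 - 0.8668) = 0.1154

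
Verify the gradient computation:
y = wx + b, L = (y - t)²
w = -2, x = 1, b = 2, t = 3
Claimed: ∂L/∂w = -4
Incorrect

y = (-2)(1) + 2 = 0
∂L/∂y = 2(y - t) = 2(0 - 3) = -6
∂y/∂w = x = 1
∂L/∂w = -6 × 1 = -6

Claimed value: -4
Incorrect: The correct gradient is -6.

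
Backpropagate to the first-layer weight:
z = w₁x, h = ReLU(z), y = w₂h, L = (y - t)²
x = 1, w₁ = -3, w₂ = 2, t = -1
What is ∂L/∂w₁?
∂L/∂w₁ = 0

Forward pass:
z = w₁x = -3×1 = -3
h = ReLU(-3) = 0
y = w₂h = 2×0 = 0

Backward pass:
∂L/∂y = 2(y - t) = 2(0 - -1) = 2
∂y/∂h = w₂ = 2
∂h/∂z = 0 (ReLU derivative)
∂z/∂w₁ = x = 1

∂L/∂w₁ = 2 × 2 × 0 × 1 = 0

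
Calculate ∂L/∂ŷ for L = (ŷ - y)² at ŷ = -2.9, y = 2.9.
∂L/∂ŷ = -11.6

∂L/∂ŷ = 2(ŷ - y) = 2(-2.9 - 2.9) = 2(-5.8) = -11.6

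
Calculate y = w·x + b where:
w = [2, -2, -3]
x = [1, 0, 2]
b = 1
y = -3

y = (2)(1) + (-2)(0) + (-3)(2) + 1 = -3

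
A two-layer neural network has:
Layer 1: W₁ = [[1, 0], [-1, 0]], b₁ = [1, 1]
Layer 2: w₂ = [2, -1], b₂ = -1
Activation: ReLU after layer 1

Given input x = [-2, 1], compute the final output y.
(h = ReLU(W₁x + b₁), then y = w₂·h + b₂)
y = -4

Layer 1 pre-activation: z₁ = [-1, 3]
After ReLU: h = [0, 3]
Layer 2 output: y = 2×0 + -1×3 + -1 = -4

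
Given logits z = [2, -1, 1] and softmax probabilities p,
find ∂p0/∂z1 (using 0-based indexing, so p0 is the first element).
∂p0/∂z1 = -0.02477

p = softmax(z) = [0.7054, 0.03512, 0.2595]
p0 = 0.7054, p1 = 0.03512

∂p0/∂z1 = -p0 × p1 = -0.7054 × 0.03512 = -0.02477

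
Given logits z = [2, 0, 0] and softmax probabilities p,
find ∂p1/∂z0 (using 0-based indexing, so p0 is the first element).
∂p1/∂z0 = -0.08382

p = softmax(z) = [0.787, 0.1065, 0.1065]
p1 = 0.1065, p0 = 0.787

∂p1/∂z0 = -p1 × p0 = -0.1065 × 0.787 = -0.08382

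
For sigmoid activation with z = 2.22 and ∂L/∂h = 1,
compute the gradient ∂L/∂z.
∂L/∂z = 0.08837

σ(2.22) = 0.902
σ'(2.22) = σ(2.22)(1 - σ(2.22)) = 0.902 × 0.09797 = 0.08837
∂L/∂z = ∂L/∂h · σ'(z) = 1 × 0.08837 = 0.08837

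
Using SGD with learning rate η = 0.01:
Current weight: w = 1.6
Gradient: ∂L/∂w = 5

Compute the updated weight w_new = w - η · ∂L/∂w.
w_new = 1.55

w_new = w - η·∂L/∂w = 1.6 - 0.01×(5) = 1.6 - (0.05) = 1.55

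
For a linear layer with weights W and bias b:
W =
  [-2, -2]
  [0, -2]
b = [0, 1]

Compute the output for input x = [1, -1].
y = [0, 3]

Wx = [-2×1 + -2×-1, 0×1 + -2×-1]
   = [0, 2]
y = Wx + b = [0 + 0, 2 + 1] = [0, 3]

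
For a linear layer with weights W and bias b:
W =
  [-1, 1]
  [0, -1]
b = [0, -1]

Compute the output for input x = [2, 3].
y = [1, -4]

Wx = [-1×2 + 1×3, 0×2 + -1×3]
   = [1, -3]
y = Wx + b = [1 + 0, -3 + -1] = [1, -4]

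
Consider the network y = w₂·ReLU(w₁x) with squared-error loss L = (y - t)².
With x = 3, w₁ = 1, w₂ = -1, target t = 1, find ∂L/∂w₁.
∂L/∂w₁ = 24

Forward pass:
z = w₁x = 1×3 = 3
h = ReLU(3) = 3
y = w₂h = -1×3 = -3

Backward pass:
∂L/∂y = 2(y - t) = 2(-3 - 1) = -8
∂y/∂h = w₂ = -1
∂h/∂z = 1 (ReLU derivative)
∂z/∂w₁ = x = 3

∂L/∂w₁ = -8 × -1 × 1 × 3 = 24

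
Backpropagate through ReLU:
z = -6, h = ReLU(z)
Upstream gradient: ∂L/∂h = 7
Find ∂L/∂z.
∂L/∂z = 0

h = ReLU(-6) = 0
Since z < 0: ∂h/∂z = 0
∂L/∂z = ∂L/∂h · ∂h/∂z = 7 × 0 = 0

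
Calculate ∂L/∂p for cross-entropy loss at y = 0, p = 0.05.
∂L/∂p = 1.053

∂L/∂p = -y/p + (1-y)/(1-p) = 0 + 1/0.95 = 1.053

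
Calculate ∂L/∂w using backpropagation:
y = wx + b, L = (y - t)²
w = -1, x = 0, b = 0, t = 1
∂L/∂w = 0

y = wx + b = (-1)(0) + 0 = 0
∂L/∂y = 2(y - t) = 2(0 - 1) = -2
∂y/∂w = x = 0
∂L/∂w = ∂L/∂y · ∂y/∂w = -2 × 0 = 0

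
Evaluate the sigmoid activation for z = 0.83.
0.6964

sigmoid(0.83) = 1/(1 + e^(-0.83)) = 1/(1 + 0.436) = 0.6964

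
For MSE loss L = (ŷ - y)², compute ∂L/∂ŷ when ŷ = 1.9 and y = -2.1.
∂L/∂ŷ = 8.0

∂L/∂ŷ = 2(ŷ - y) = 2(1.9 - -2.1) = 2(4.0) = 8.0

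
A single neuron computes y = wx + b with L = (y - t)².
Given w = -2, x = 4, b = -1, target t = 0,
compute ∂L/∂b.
∂L/∂b = -18

y = wx + b = (-2)(4) + -1 = -9
∂L/∂y = 2(y - t) = 2(-9 - 0) = -18
∂y/∂b = 1
∂L/∂b = ∂L/∂y · ∂y/∂b = -18 × 1 = -18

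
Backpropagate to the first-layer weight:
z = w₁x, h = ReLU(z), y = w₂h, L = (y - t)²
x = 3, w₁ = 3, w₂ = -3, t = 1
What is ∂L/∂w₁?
∂L/∂w₁ = 504

Forward pass:
z = w₁x = 3×3 = 9
h = ReLU(9) = 9
y = w₂h = -3×9 = -27

Backward pass:
∂L/∂y = 2(y - t) = 2(-27 - 1) = -56
∂y/∂h = w₂ = -3
∂h/∂z = 1 (ReLU derivative)
∂z/∂w₁ = x = 3

∂L/∂w₁ = -56 × -3 × 1 × 3 = 504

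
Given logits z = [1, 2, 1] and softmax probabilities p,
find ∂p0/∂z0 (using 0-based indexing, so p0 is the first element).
∂p0/∂z0 = 0.167

p = softmax(z) = [0.2119, 0.5761, 0.2119]
p0 = 0.2119

∂p0/∂z0 = p0(1 - p0) = 0.2119 × (1 - 0.2119) = 0.167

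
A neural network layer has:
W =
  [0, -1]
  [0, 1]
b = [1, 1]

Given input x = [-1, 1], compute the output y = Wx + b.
y = [0, 2]

Wx = [0×-1 + -1×1, 0×-1 + 1×1]
   = [-1, 1]
y = Wx + b = [-1 + 1, 1 + 1] = [0, 2]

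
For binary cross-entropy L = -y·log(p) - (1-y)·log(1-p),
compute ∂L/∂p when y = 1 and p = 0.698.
∂L/∂p = -1.433

∂L/∂p = -y/p + (1-y)/(1-p) = -1/0.698 + 0 = -1.433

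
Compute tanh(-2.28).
-0.9793

tanh(-2.28) = (e^(-2.28) - e^(2.28))/(e^(-2.28) + e^(2.28)) = -0.9793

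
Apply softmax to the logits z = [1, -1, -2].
p = [0.8438, 0.1142, 0.042]

exp(z) = [2.718, 0.3679, 0.1353]
Sum = 3.221
p = [0.8438, 0.1142, 0.042]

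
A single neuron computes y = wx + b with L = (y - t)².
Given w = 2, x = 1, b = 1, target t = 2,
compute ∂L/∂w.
∂L/∂w = 2

y = wx + b = (2)(1) + 1 = 3
∂L/∂y = 2(y - t) = 2(3 - 2) = 2
∂y/∂w = x = 1
∂L/∂w = ∂L/∂y · ∂y/∂w = 2 × 1 = 2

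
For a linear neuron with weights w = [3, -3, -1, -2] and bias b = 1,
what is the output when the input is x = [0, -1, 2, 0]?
y = 2

y = (3)(0) + (-3)(-1) + (-1)(2) + (-2)(0) + 1 = 2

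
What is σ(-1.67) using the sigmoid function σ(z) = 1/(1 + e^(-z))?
0.1584

sigmoid(-1.67) = 1/(1 + e^(1.67)) = 1/(1 + 5.312) = 0.1584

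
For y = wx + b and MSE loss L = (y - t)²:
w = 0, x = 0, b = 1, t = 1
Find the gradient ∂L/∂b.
∂L/∂b = 0

y = wx + b = (0)(0) + 1 = 1
∂L/∂y = 2(y - t) = 2(1 - 1) = 0
∂y/∂b = 1
∂L/∂b = ∂L/∂y · ∂y/∂b = 0 × 1 = 0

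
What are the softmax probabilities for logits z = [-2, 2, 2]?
p = [0.0091, 0.4955, 0.4955]

exp(z) = [0.1353, 7.389, 7.389]
Sum = 14.91
p = [0.0091, 0.4955, 0.4955]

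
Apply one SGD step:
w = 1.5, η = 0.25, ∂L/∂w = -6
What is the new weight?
w_new = 3

w_new = w - η·∂L/∂w = 1.5 - 0.25×(-6) = 1.5 - (-1.5) = 3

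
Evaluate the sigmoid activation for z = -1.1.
0.2497

sigmoid(-1.1) = 1/(1 + e^(1.1)) = 1/(1 + 3.004) = 0.2497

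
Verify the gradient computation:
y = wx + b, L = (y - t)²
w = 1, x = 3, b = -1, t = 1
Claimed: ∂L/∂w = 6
Correct

y = (1)(3) + -1 = 2
∂L/∂y = 2(y - t) = 2(2 - 1) = 2
∂y/∂w = x = 3
∂L/∂w = 2 × 3 = 6

Claimed value: 6
Correct: The correct gradient is 6.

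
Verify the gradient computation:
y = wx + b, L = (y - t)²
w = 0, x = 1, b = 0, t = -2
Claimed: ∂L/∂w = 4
Correct

y = (0)(1) + 0 = 0
∂L/∂y = 2(y - t) = 2(0 - -2) = 4
∂y/∂w = x = 1
∂L/∂w = 4 × 1 = 4

Claimed value: 4
Correct: The correct gradient is 4.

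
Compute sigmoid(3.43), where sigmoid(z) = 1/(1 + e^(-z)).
0.9686

sigmoid(3.43) = 1/(1 + e^(-3.43)) = 1/(1 + 0.03239) = 0.9686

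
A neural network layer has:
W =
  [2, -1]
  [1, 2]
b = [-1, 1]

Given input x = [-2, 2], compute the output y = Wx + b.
y = [-7, 3]

Wx = [2×-2 + -1×2, 1×-2 + 2×2]
   = [-6, 2]
y = Wx + b = [-6 + -1, 2 + 1] = [-7, 3]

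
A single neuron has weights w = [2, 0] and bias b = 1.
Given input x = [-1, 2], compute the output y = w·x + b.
y = -1

y = (2)(-1) + (0)(2) + 1 = -1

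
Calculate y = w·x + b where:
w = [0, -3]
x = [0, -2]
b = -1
y = 5

y = (0)(0) + (-3)(-2) + -1 = 5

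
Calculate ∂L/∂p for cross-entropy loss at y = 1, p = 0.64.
∂L/∂p = -1.562

∂L/∂p = -y/p + (1-y)/(1-p) = -1/0.64 + 0 = -1.562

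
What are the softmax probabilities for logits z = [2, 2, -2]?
p = [0.4955, 0.4955, 0.0091]

exp(z) = [7.389, 7.389, 0.1353]
Sum = 14.91
p = [0.4955, 0.4955, 0.0091]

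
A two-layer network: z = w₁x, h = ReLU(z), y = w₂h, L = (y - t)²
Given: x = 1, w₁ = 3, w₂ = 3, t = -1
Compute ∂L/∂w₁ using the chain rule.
∂L/∂w₁ = 60

Forward pass:
z = w₁x = 3×1 = 3
h = ReLU(3) = 3
y = w₂h = 3×3 = 9

Backward pass:
∂L/∂y = 2(y - t) = 2(9 - -1) = 20
∂y/∂h = w₂ = 3
∂h/∂z = 1 (ReLU derivative)
∂z/∂w₁ = x = 1

∂L/∂w₁ = 20 × 3 × 1 × 1 = 60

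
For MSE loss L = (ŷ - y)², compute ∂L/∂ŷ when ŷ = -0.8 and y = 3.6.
∂L/∂ŷ = -8.8

∂L/∂ŷ = 2(ŷ - y) = 2(-0.8 - 3.6) = 2(-4.4) = -8.8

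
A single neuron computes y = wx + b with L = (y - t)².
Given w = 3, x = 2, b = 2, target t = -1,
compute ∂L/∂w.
∂L/∂w = 36

y = wx + b = (3)(2) + 2 = 8
∂L/∂y = 2(y - t) = 2(8 - -1) = 18
∂y/∂w = x = 2
∂L/∂w = ∂L/∂y · ∂y/∂w = 18 × 2 = 36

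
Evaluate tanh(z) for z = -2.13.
-0.9721

tanh(-2.13) = (e^(-2.13) - e^(2.13))/(e^(-2.13) + e^(2.13)) = -0.9721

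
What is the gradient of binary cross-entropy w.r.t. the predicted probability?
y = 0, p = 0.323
∂L/∂p = 1.477

∂L/∂p = -y/p + (1-y)/(1-p) = 0 + 1/0.677 = 1.477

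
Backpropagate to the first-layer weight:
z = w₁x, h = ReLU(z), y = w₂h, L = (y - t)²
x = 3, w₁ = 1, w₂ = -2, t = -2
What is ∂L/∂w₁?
∂L/∂w₁ = 48

Forward pass:
z = w₁x = 1×3 = 3
h = ReLU(3) = 3
y = w₂h = -2×3 = -6

Backward pass:
∂L/∂y = 2(y - t) = 2(-6 - -2) = -8
∂y/∂h = w₂ = -2
∂h/∂z = 1 (ReLU derivative)
∂z/∂w₁ = x = 3

∂L/∂w₁ = -8 × -2 × 1 × 3 = 48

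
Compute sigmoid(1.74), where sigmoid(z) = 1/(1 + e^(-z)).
0.8507

sigmoid(1.74) = 1/(1 + e^(-1.74)) = 1/(1 + 0.1755) = 0.8507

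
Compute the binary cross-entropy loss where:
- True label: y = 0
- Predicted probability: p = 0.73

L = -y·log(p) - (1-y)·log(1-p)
L = 1.309

L = -0·log(0.73) - 1·log(0.27) = -log(0.27) = 1.309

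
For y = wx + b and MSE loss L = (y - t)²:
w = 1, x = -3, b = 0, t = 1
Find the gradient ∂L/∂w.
∂L/∂w = 24

y = wx + b = (1)(-3) + 0 = -3
∂L/∂y = 2(y - t) = 2(-3 - 1) = -8
∂y/∂w = x = -3
∂L/∂w = ∂L/∂y · ∂y/∂w = -8 × -3 = 24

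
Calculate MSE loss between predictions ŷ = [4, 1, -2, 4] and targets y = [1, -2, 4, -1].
MSE = 19.75

MSE = (1/4)((4-1)² + (1--2)² + (-2-4)² + (4--1)²) = (1/4)(9 + 9 + 36 + 25) = 19.75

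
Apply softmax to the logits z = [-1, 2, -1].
p = [0.0453, 0.9094, 0.0453]

exp(z) = [0.3679, 7.389, 0.3679]
Sum = 8.125
p = [0.0453, 0.9094, 0.0453]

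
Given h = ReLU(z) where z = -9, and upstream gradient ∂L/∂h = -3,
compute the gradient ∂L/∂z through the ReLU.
∂L/∂z = 0

h = ReLU(-9) = 0
Since z < 0: ∂h/∂z = 0
∂L/∂z = ∂L/∂h · ∂h/∂z = -3 × 0 = 0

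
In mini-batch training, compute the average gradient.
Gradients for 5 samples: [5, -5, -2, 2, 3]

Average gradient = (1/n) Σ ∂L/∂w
Average gradient = 0.6

Average = (1/5)(5 + -5 + -2 + 2 + 3) = 3/5 = 0.6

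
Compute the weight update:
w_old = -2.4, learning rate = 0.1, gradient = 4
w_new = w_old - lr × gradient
w_new = -2.8

w_new = w - η·∂L/∂w = -2.4 - 0.1×(4) = -2.4 - (0.4) = -2.8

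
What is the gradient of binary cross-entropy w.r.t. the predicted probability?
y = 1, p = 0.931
∂L/∂p = -1.074

∂L/∂p = -y/p + (1-y)/(1-p) = -1/0.931 + 0 = -1.074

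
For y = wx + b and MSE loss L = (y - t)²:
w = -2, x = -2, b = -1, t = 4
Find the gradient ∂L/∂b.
∂L/∂b = -2

y = wx + b = (-2)(-2) + -1 = 3
∂L/∂y = 2(y - t) = 2(3 - 4) = -2
∂y/∂b = 1
∂L/∂b = ∂L/∂y · ∂y/∂b = -2 × 1 = -2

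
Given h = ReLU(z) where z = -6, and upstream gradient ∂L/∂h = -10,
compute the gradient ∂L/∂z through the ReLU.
∂L/∂z = 0

h = ReLU(-6) = 0
Since z < 0: ∂h/∂z = 0
∂L/∂z = ∂L/∂h · ∂h/∂z = -10 × 0 = 0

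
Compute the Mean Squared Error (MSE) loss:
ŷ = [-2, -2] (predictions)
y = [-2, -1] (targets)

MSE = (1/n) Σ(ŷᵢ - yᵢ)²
MSE = 0.5

MSE = (1/2)((-2--2)² + (-2--1)²) = (1/2)(0 + 1) = 0.5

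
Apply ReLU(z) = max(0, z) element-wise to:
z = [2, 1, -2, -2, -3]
h = [2, 1, 0, 0, 0]

ReLU applied element-wise: max(0,2)=2, max(0,1)=1, max(0,-2)=0, max(0,-2)=0, max(0,-3)=0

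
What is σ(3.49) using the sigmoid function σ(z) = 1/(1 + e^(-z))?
0.9704

sigmoid(3.49) = 1/(1 + e^(-3.49)) = 1/(1 + 0.0305) = 0.9704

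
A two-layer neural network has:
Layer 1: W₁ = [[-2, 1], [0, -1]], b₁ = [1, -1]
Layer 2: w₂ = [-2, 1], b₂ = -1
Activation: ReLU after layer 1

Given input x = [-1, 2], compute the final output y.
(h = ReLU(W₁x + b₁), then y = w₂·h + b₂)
y = -11

Layer 1 pre-activation: z₁ = [5, -3]
After ReLU: h = [5, 0]
Layer 2 output: y = -2×5 + 1×0 + -1 = -11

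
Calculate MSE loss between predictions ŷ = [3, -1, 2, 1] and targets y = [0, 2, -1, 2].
MSE = 7

MSE = (1/4)((3-0)² + (-1-2)² + (2--1)² + (1-2)²) = (1/4)(9 + 9 + 9 + 1) = 7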